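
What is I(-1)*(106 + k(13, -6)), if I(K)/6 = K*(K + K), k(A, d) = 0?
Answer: 1272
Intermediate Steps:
I(K) = 12*K**2 (I(K) = 6*(K*(K + K)) = 6*(K*(2*K)) = 6*(2*K**2) = 12*K**2)
I(-1)*(106 + k(13, -6)) = (12*(-1)**2)*(106 + 0) = (12*1)*106 = 12*106 = 1272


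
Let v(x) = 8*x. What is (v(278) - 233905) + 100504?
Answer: -131177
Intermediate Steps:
(v(278) - 233905) + 100504 = (8*278 - 233905) + 100504 = (2224 - 233905) + 100504 = -231681 + 100504 = -131177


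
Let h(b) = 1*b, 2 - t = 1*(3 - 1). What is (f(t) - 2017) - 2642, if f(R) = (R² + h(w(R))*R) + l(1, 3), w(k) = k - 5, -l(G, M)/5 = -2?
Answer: -4649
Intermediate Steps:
l(G, M) = 10 (l(G, M) = -5*(-2) = 10)
w(k) = -5 + k
t = 0 (t = 2 - (3 - 1) = 2 - 2 = 0)
h(b) = b
f(R) = 10 + R² + R*(-5 + R) (f(R) = (R² + (-5 + R)*R) + 10 = (R² + R*(-5 + R)) + 10 = 10 + R² + R*(-5 + R))
(f(t) - 2017) - 2642 = ((10 + 0² + 0*(-5 + 0)) - 2017) - 2642 = ((10 + 0 + 0*(-5)) - 2017) - 2642 = ((10 + 0 + 0) - 2017) - 2642 = (10 - 2017) - 2642 = -2007 - 2642 = -4649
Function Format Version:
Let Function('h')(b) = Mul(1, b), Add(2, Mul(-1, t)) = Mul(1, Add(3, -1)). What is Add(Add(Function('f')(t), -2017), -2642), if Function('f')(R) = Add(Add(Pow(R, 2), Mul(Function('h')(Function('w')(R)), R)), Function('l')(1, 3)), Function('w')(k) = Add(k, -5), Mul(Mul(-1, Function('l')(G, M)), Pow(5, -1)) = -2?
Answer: -4649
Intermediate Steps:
Function('l')(G, M) = 10 (Function('l')(G, M) = Mul(-5, -2) = 10)
Function('w')(k) = Add(-5, k)
t = 0 (t = Add(2, Mul(-1, Mul(1, Add(3, -1)))) = Add(2, Mul(-1, Mul(1, 2))) = Add(2, Mul(-1, 2)) = Add(2, -2) = 0)
Function('h')(b) = b
Function('f')(R) = Add(10, Pow(R, 2), Mul(R, Add(-5, R))) (Function('f')(R) = Add(Add(Pow(R, 2), Mul(Add(-5, R), R)), 10) = Add(Add(Pow(R, 2), Mul(R, Add(-5, R))), 10) = Add(10, Pow(R, 2), Mul(R, Add(-5, R))))
Add(Add(Function('f')(t), -2017), -2642) = Add(Add(Add(10, Pow(0, 2), Mul(0, Add(-5, 0))), -2017), -2642) = Add(Add(Add(10, 0, Mul(0, -5)), -2017), -2642) = Add(Add(Add(10, 0, 0), -2017), -2642) = Add(Add(10, -2017), -2642) = Add(-2007, -2642) = -4649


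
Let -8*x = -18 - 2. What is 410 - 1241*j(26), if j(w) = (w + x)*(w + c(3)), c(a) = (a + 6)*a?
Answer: -3748241/2 ≈ -1.8741e+6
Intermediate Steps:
x = 5/2 (x = -(-18 - 2)/8 = -⅛*(-20) = 5/2 ≈ 2.5000)
c(a) = a*(6 + a) (c(a) = (6 + a)*a = a*(6 + a))
j(w) = (27 + w)*(5/2 + w) (j(w) = (w + 5/2)*(w + 3*(6 + 3)) = (5/2 + w)*(w + 3*9) = (5/2 + w)*(w + 27) = (5/2 + w)*(27 + w) = (27 + w)*(5/2 + w))
410 - 1241*j(26) = 410 - 1241*(135/2 + 26² + (59/2)*26) = 410 - 1241*(135/2 + 676 + 767) = 410 - 1241*3021/2 = 410 - 3749061/2 = -3748241/2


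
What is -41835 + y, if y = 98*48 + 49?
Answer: -37082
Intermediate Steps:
y = 4753 (y = 4704 + 49 = 4753)
-41835 + y = -41835 + 4753 = -37082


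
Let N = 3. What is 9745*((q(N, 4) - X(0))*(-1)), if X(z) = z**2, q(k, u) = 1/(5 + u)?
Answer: -9745/9 ≈ -1082.8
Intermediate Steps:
9745*((q(N, 4) - X(0))*(-1)) = 9745*((1/(5 + 4) - 1*0**2)*(-1)) = 9745*((1/9 - 1*0)*(-1)) = 9745*((1/9 + 0)*(-1)) = 9745*((1/9)*(-1)) = 9745*(-1/9) = -9745/9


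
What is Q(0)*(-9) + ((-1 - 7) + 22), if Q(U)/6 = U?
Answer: 14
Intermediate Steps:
Q(U) = 6*U
Q(0)*(-9) + ((-1 - 7) + 22) = (6*0)*(-9) + ((-1 - 7) + 22) = 0*(-9) + (-8 + 22) = 0 + 14 = 14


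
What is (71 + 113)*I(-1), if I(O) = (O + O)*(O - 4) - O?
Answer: 2024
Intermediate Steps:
I(O) = -O + 2*O*(-4 + O) (I(O) = (2*O)*(-4 + O) - O = 2*O*(-4 + O) - O = -O + 2*O*(-4 + O))
(71 + 113)*I(-1) = (71 + 113)*(-(-9 + 2*(-1))) = 184*(-(-9 - 2)) = 184*(-1*(-11)) = 184*11 = 2024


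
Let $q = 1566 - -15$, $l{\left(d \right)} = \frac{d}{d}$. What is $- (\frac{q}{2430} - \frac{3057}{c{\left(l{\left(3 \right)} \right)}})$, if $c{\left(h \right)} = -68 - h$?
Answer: $- \frac{837511}{18630} \approx -44.955$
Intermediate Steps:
$l{\left(d \right)} = 1$
$q = 1581$ ($q = 1566 + 15 = 1581$)
$- (\frac{q}{2430} - \frac{3057}{c{\left(l{\left(3 \right)} \right)}}) = - (\frac{1581}{2430} - \frac{3057}{-68 - 1}) = - (1581 \cdot \frac{1}{2430} - \frac{3057}{-68 - 1}) = - (\frac{527}{810} - \frac{3057}{-69}) = - (\frac{527}{810} - - \frac{1019}{23}) = - (\frac{527}{810} + \frac{1019}{23}) = \left(-1\right) \frac{837511}{18630} = - \frac{837511}{18630}$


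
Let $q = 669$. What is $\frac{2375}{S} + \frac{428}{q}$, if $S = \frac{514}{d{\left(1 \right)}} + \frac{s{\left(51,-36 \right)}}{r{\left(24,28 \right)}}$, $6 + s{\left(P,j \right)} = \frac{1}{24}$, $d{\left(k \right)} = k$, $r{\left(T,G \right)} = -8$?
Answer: $\frac{347363668}{66117939} \approx 5.2537$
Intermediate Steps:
$s{\left(P,j \right)} = - \frac{143}{24}$ ($s{\left(P,j \right)} = -6 + \frac{1}{24} = - \frac{143}{24}$)
$S = \frac{98831}{192}$ ($S = \frac{514}{1} - \frac{143}{24 \left(-8\right)} = 514 \cdot 1 - - \frac{143}{192} = 514 + \frac{143}{192} = \frac{98831}{192} \approx 514.75$)
$\frac{2375}{S} + \frac{428}{q} = \frac{2375}{\frac{98831}{192}} + \frac{428}{669} = 2375 \cdot \frac{192}{98831} + 428 \cdot \frac{1}{669} = \frac{456000}{98831} + \frac{428}{669} = \frac{347363668}{66117939}$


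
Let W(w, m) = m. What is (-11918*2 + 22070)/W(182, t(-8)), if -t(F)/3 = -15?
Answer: -1766/45 ≈ -39.244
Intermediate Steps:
t(F) = 45 (t(F) = -3*(-15) = 45)
(-11918*2 + 22070)/W(182, t(-8)) = (-11918*2 + 22070)/45 = (-23836 + 22070)*(1/45) = -1766*1/45 = -1766/45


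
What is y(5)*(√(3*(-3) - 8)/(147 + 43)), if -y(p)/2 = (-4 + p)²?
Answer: -I*√17/95 ≈ -0.043401*I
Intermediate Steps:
y(p) = -2*(-4 + p)²
y(5)*(√(3*(-3) - 8)/(147 + 43)) = (-2*(-4 + 5)²)*(√(3*(-3) - 8)/(147 + 43)) = (-2*1²)*(√(-9 - 8)/190) = (-2*1)*(√(-17)*(1/190)) = -2*I*√17/190 = -I*√17/95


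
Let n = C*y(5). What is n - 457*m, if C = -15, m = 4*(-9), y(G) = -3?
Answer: 16497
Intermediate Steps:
m = -36
n = 45 (n = -15*(-3) = 45)
n - 457*m = 45 - 457*(-36) = 45 + 16452 = 16497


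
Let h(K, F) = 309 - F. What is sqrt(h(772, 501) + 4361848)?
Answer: 2*sqrt(1090414) ≈ 2088.5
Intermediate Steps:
sqrt(h(772, 501) + 4361848) = sqrt((309 - 1*501) + 4361848) = sqrt((309 - 501) + 4361848) = sqrt(-192 + 4361848) = sqrt(4361656) = 2*sqrt(1090414)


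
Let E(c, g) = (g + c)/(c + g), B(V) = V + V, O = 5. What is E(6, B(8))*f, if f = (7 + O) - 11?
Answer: 1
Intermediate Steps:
B(V) = 2*V
E(c, g) = 1 (E(c, g) = (c + g)/(c + g) = 1)
f = 1 (f = (7 + 5) - 11 = 12 - 11 = 1)
E(6, B(8))*f = 1*1 = 1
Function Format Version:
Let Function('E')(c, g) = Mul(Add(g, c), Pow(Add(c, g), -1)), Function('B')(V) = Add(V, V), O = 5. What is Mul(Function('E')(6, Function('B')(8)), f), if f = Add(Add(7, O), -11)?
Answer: 1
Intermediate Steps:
Function('B')(V) = Mul(2, V)
Function('E')(c, g) = 1 (Function('E')(c, g) = Mul(Add(c, g), Pow(Add(c, g), -1)) = 1)
f = 1 (f = Add(Add(7, 5), -11) = Add(12, -11) = 1)
Mul(Function('E')(6, Function('B')(8)), f) = Mul(1, 1) = 1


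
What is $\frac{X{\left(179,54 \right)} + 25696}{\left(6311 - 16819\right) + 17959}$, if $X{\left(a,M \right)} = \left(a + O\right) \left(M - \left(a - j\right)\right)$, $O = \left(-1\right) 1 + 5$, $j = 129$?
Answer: $\frac{26428}{7451} \approx 3.5469$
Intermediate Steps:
$O = 4$ ($O = -1 + 5 = 4$)
$X{\left(a,M \right)} = \left(4 + a\right) \left(129 + M - a\right)$ ($X{\left(a,M \right)} = \left(a + 4\right) \left(M - \left(-129 + a\right)\right) = \left(4 + a\right) \left(129 + M - a\right)$)
$\frac{X{\left(179,54 \right)} + 25696}{\left(6311 - 16819\right) + 17959} = \frac{\left(516 - 179^{2} + 4 \cdot 54 + 125 \cdot 179 + 54 \cdot 179\right) + 25696}{\left(6311 - 16819\right) + 17959} = \frac{\left(516 - 32041 + 216 + 22375 + 9666\right) + 25696}{\left(6311 - 16819\right) + 17959} = \frac{\left(516 - 32041 + 216 + 22375 + 9666\right) + 25696}{-10508 + 17959} = \frac{732 + 25696}{7451} = 26428 \cdot \frac{1}{7451} = \frac{26428}{7451}$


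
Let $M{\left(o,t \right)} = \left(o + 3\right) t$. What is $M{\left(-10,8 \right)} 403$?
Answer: $-22568$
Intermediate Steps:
$M{\left(o,t \right)} = t \left(3 + o\right)$ ($M{\left(o,t \right)} = \left(3 + o\right) t = t \left(3 + o\right)$)
$M{\left(-10,8 \right)} 403 = 8 \left(3 - 10\right) 403 = 8 \left(-7\right) 403 = \left(-56\right) 403 = -22568$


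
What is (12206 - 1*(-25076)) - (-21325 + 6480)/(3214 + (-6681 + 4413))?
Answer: 35283617/946 ≈ 37298.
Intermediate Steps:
(12206 - 1*(-25076)) - (-21325 + 6480)/(3214 + (-6681 + 4413)) = (12206 + 25076) - (-14845)/(3214 - 2268) = 37282 - (-14845)/946 = 37282 - 1*(-14845/946) = 37282 + 14845/946 = 35283617/946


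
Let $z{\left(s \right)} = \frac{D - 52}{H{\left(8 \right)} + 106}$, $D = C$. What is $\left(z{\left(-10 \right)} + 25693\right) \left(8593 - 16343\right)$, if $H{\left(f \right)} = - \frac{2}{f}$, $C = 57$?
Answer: $- \frac{84228232250}{423} \approx -1.9912 \cdot 10^{8}$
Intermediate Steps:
$D = 57$
$z{\left(s \right)} = \frac{20}{423}$ ($z{\left(s \right)} = \frac{57 - 52}{- \frac{2}{8} + 106} = \frac{5}{\left(-2\right) \frac{1}{8} + 106} = \frac{5}{- \frac{1}{4} + 106} = \frac{5}{\frac{423}{4}} = 5 \cdot \frac{4}{423} = \frac{20}{423}$)
$\left(z{\left(-10 \right)} + 25693\right) \left(8593 - 16343\right) = \left(\frac{20}{423} + 25693\right) \left(8593 - 16343\right) = \frac{10868159}{423} \left(-7750\right) = - \frac{84228232250}{423}$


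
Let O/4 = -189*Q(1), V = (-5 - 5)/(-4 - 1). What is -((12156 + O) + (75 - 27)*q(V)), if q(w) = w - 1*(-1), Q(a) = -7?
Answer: -17592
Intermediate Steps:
V = 2 (V = -10/(-5) = -10*(-⅕) = 2)
O = 5292 (O = 4*(-189*(-7)) = 4*1323 = 5292)
q(w) = 1 + w (q(w) = w + 1 = 1 + w)
-((12156 + O) + (75 - 27)*q(V)) = -((12156 + 5292) + (75 - 27)*(1 + 2)) = -(17448 + 48*3) = -(17448 + 144) = -1*17592 = -17592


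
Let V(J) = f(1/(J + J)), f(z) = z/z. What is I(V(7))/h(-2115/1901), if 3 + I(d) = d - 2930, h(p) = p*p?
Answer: -10595664532/4473225 ≈ -2368.7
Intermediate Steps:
h(p) = p²
f(z) = 1
V(J) = 1
I(d) = -2933 + d (I(d) = -3 + (d - 2930) = -3 + (-2930 + d) = -2933 + d)
I(V(7))/h(-2115/1901) = (-2933 + 1)/((-2115/1901)²) = -2932/((-2115*1/1901)²) = -2932/((-2115/1901)²) = -2932/4473225/3613801 = -2932*3613801/4473225 = -10595664532/4473225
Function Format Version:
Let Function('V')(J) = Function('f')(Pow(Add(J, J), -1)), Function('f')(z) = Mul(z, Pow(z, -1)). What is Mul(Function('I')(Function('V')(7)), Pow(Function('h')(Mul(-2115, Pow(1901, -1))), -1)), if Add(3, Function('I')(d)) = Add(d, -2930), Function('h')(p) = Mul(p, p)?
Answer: Rational(-10595664532, 4473225) ≈ -2368.7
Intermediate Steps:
Function('h')(p) = Pow(p, 2)
Function('f')(z) = 1
Function('V')(J) = 1
Function('I')(d) = Add(-2933, d) (Function('I')(d) = Add(-3, Add(d, -2930)) = Add(-3, Add(-2930, d)) = Add(-2933, d))
Mul(Function('I')(Function('V')(7)), Pow(Function('h')(Mul(-2115, Pow(1901, -1))), -1)) = Mul(Add(-2933, 1), Pow(Pow(Mul(-2115, Pow(1901, -1)), 2), -1)) = Mul(-2932, Pow(Pow(Mul(-2115, Rational(1, 1901)), 2), -1)) = Mul(-2932, Pow(Pow(Rational(-2115, 1901), 2), -1)) = Mul(-2932, Pow(Rational(4473225, 3613801), -1)) = Mul(-2932, Rational(3613801, 4473225)) = Rational(-10595664532, 4473225)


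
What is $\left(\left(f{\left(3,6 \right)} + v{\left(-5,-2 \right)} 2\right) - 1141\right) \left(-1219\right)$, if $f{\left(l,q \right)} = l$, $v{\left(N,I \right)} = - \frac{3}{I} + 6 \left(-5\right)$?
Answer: $1456705$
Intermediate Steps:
$v{\left(N,I \right)} = -30 - \frac{3}{I}$ ($v{\left(N,I \right)} = - \frac{3}{I} - 30 = -30 - \frac{3}{I}$)
$\left(\left(f{\left(3,6 \right)} + v{\left(-5,-2 \right)} 2\right) - 1141\right) \left(-1219\right) = \left(\left(3 + \left(-30 - \frac{3}{-2}\right) 2\right) - 1141\right) \left(-1219\right) = \left(\left(3 + \left(-30 - - \frac{3}{2}\right) 2\right) - 1141\right) \left(-1219\right) = \left(\left(3 + \left(-30 + \frac{3}{2}\right) 2\right) - 1141\right) \left(-1219\right) = \left(\left(3 - 57\right) - 1141\right) \left(-1219\right) = \left(-54 - 1141\right) \left(-1219\right) = \left(-1195\right) \left(-1219\right) = 1456705$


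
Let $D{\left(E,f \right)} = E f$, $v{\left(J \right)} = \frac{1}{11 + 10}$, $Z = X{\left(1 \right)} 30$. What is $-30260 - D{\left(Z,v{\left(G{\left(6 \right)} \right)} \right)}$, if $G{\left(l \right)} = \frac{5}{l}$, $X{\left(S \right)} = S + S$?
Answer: $- \frac{211840}{7} \approx -30263.0$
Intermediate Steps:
$X{\left(S \right)} = 2 S$
$Z = 60$ ($Z = 2 \cdot 1 \cdot 30 = 2 \cdot 30 = 60$)
$v{\left(J \right)} = \frac{1}{21}$
$-30260 - D{\left(Z,v{\left(G{\left(6 \right)} \right)} \right)} = -30260 - 60 \cdot \frac{1}{21} = -30260 - \frac{20}{7} = - \frac{211840}{7}$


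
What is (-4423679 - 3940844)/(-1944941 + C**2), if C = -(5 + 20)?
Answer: 8364523/1944316 ≈ 4.3020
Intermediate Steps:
C = -25 (C = -1*25 = -25)
(-4423679 - 3940844)/(-1944941 + C**2) = (-4423679 - 3940844)/(-1944941 + (-25)**2) = -8364523/(-1944941 + 625) = -8364523/(-1944316) = -8364523*(-1/1944316) = 8364523/1944316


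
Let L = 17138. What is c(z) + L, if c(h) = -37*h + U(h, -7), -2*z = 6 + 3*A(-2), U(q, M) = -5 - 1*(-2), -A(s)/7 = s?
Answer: 18023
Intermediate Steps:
A(s) = -7*s
U(q, M) = -3 (U(q, M) = -5 + 2 = -3)
z = -24 (z = -(6 + 3*(-7*(-2)))/2 = -(6 + 3*14)/2 = -(6 + 42)/2 = -1/2*48 = -24)
c(h) = -3 - 37*h (c(h) = -37*h - 3 = -3 - 37*h)
c(z) + L = (-3 - 37*(-24)) + 17138 = (-3 + 888) + 17138 = 885 + 17138 = 18023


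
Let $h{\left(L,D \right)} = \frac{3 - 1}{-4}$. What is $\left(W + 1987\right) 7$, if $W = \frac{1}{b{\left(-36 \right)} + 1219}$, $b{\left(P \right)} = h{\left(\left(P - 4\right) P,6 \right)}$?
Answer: $\frac{33896247}{2437} \approx 13909.0$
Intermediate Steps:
$h{\left(L,D \right)} = - \frac{1}{2}$ ($h{\left(L,D \right)} = \left(3 - 1\right) \left(- \frac{1}{4}\right) = 2 \left(- \frac{1}{4}\right) = - \frac{1}{2}$)
$b{\left(P \right)} = - \frac{1}{2}$
$W = \frac{2}{2437}$ ($W = \frac{1}{- \frac{1}{2} + 1219} = \frac{1}{\frac{2437}{2}} = \frac{2}{2437} \approx 0.00082068$)
$\left(W + 1987\right) 7 = \left(\frac{2}{2437} + 1987\right) 7 = \frac{4842321}{2437} \cdot 7 = \frac{33896247}{2437}$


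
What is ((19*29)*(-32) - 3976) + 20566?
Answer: -1042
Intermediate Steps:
((19*29)*(-32) - 3976) + 20566 = (551*(-32) - 3976) + 20566 = (-17632 - 3976) + 20566 = -21608 + 20566 = -1042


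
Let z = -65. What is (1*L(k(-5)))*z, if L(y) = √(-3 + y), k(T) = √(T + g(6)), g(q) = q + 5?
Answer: -65*I*√(3 - √6) ≈ -48.228*I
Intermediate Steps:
g(q) = 5 + q
k(T) = √(11 + T) (k(T) = √(T + (5 + 6)) = √(T + 11) = √(11 + T))
(1*L(k(-5)))*z = (1*√(-3 + √(11 - 5)))*(-65) = (1*√(-3 + √6))*(-65) = √(-3 + √6)*(-65) = -65*√(-3 + √6)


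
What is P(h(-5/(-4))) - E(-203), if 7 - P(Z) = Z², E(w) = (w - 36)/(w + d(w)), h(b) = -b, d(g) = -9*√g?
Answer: 5221/1136 + 2151*I*√203/57652 ≈ 4.5959 + 0.53159*I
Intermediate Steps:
E(w) = (-36 + w)/(w - 9*√w) (E(w) = (w - 36)/(w - 9*√w) = (-36 + w)/(w - 9*√w))
P(Z) = 7 - Z²
P(h(-5/(-4))) - E(-203) = (7 - (-(-5)/(-4))²) - (36 - 1*(-203))/(-1*(-203) + 9*√(-203)) = (7 - (-(-5)*(-1)/4)²) - (36 + 203)/(203 + 9*(I*√203)) = (7 - (-1*5/4)²) - 239/(203 + 9*I*√203) = (7 - (-5/4)²) - 239/(203 + 9*I*√203) = (7 - 1*25/16) - 239/(203 + 9*I*√203) = (7 - 25/16) - 239/(203 + 9*I*√203) = 87/16 - 239/(203 + 9*I*√203)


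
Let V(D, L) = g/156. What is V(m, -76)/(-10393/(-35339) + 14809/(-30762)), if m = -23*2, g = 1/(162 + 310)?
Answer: -181183053/2498895633520 ≈ -7.2505e-5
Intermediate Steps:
g = 1/472 ≈ 0.0021186
m = -46
V(D, L) = 1/73632 (V(D, L) = (1/472)/156 = (1/472)*(1/156) = 1/73632)
V(m, -76)/(-10393/(-35339) + 14809/(-30762)) = 1/(73632*(-10393/(-35339) + 14809/(-30762))) = 1/(73632*(-10393*(-1/35339) + 14809*(-1/30762))) = 1/(73632*(10393/35339 - 14809/30762)) = 1/(73632*(-203625785/1087098318)) = (1/73632)*(-1087098318/203625785) = -181183053/2498895633520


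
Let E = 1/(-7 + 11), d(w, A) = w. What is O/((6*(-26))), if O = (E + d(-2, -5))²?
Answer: -49/2496 ≈ -0.019631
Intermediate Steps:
E = ¼ (E = 1/4 = ¼ ≈ 0.25000)
O = 49/16 (O = (¼ - 2)² = (-7/4)² = 49/16 ≈ 3.0625)
O/((6*(-26))) = 49/(16*((6*(-26)))) = (49/16)/(-156) = (49/16)*(-1/156) = -49/2496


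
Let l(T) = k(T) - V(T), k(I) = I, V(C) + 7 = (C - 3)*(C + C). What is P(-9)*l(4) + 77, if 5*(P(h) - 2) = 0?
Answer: 83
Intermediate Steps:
V(C) = -7 + 2*C*(-3 + C) (V(C) = -7 + (C - 3)*(C + C) = -7 + (-3 + C)*(2*C) = -7 + 2*C*(-3 + C))
P(h) = 2 (P(h) = 2 + (1/5)*0 = 2 + 0 = 2)
l(T) = 7 - 2*T**2 + 7*T (l(T) = T - (-7 - 6*T + 2*T**2) = T + (7 - 2*T**2 + 6*T) = 7 - 2*T**2 + 7*T)
P(-9)*l(4) + 77 = 2*(7 - 2*4**2 + 7*4) + 77 = 2*(7 - 2*16 + 28) + 77 = 2*(7 - 32 + 28) + 77 = 2*3 + 77 = 6 + 77 = 83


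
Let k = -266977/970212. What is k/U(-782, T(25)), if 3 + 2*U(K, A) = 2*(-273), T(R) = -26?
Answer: 266977/266323194 ≈ 0.0010025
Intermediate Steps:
k = -266977/970212 (k = -266977*1/970212 = -266977/970212 ≈ -0.27517)
U(K, A) = -549/2 (U(K, A) = -3/2 + (2*(-273))/2 = -3/2 + (½)*(-546) = -3/2 - 273 = -549/2)
k/U(-782, T(25)) = -266977/(970212*(-549/2)) = -266977/970212*(-2/549) = 266977/266323194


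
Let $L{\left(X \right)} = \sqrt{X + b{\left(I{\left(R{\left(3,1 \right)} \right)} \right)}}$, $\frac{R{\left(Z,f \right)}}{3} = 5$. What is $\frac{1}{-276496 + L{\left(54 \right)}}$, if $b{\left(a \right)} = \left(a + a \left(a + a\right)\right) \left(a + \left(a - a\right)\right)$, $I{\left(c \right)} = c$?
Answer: $- \frac{25136}{6950002817} - \frac{3 \sqrt{781}}{76450030987} \approx -3.6178 \cdot 10^{-6}$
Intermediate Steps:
$R{\left(Z,f \right)} = 15$ ($R{\left(Z,f \right)} = 3 \cdot 5 = 15$)
$b{\left(a \right)} = a \left(a + 2 a^{2}\right)$ ($b{\left(a \right)} = \left(a + a 2 a\right) \left(a + 0\right) = \left(a + 2 a^{2}\right) a = a \left(a + 2 a^{2}\right)$)
$L{\left(X \right)} = \sqrt{6975 + X}$ ($L{\left(X \right)} = \sqrt{X + 15^{2} \left(1 + 2 \cdot 15\right)} = \sqrt{X + 225 \left(1 + 30\right)} = \sqrt{X + 225 \cdot 31} = \sqrt{X + 6975} = \sqrt{6975 + X}$)
$\frac{1}{-276496 + L{\left(54 \right)}} = \frac{1}{-276496 + \sqrt{6975 + 54}} = \frac{1}{-276496 + \sqrt{7029}} = \frac{1}{-276496 + 3 \sqrt{781}}$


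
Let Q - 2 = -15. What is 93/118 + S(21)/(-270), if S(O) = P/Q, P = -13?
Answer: 6248/7965 ≈ 0.78443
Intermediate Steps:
Q = -13 (Q = 2 - 15 = -13)
S(O) = 1 (S(O) = -13/(-13) = -13*(-1/13) = 1)
93/118 + S(21)/(-270) = 93/118 + 1/(-270) = 93*(1/118) + 1*(-1/270) = 93/118 - 1/270 = 6248/7965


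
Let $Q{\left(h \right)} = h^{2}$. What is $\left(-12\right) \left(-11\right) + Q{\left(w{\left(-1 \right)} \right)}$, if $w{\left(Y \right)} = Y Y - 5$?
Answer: $148$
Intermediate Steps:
$w{\left(Y \right)} = -5 + Y^{2}$ ($w{\left(Y \right)} = Y^{2} - 5 = -5 + Y^{2}$)
$\left(-12\right) \left(-11\right) + Q{\left(w{\left(-1 \right)} \right)} = \left(-12\right) \left(-11\right) + \left(-5 + \left(-1\right)^{2}\right)^{2} = 132 + \left(-5 + 1\right)^{2} = 132 + \left(-4\right)^{2} = 132 + 16 = 148$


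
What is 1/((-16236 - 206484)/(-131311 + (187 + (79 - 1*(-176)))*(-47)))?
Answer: 10139/14848 ≈ 0.68285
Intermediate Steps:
1/((-16236 - 206484)/(-131311 + (187 + (79 - 1*(-176)))*(-47))) = 1/(-222720/(-131311 + (187 + (79 + 176))*(-47))) = 1/(-222720/(-131311 + (187 + 255)*(-47))) = 1/(-222720/(-131311 + 442*(-47))) = 1/(-222720/(-131311 - 20774)) = 1/(-222720/(-152085)) = 1/(-222720*(-1/152085)) = 1/(14848/10139) = 10139/14848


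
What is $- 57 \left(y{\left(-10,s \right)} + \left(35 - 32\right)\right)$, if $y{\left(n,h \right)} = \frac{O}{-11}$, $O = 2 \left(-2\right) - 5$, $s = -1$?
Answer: $- \frac{2394}{11} \approx -217.64$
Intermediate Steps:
$O = -9$ ($O = -4 - 5 = -9$)
$y{\left(n,h \right)} = \frac{9}{11}$ ($y{\left(n,h \right)} = - \frac{9}{-11} = \left(-9\right) \left(- \frac{1}{11}\right) = \frac{9}{11}$)
$- 57 \left(y{\left(-10,s \right)} + \left(35 - 32\right)\right) = - 57 \left(\frac{9}{11} + \left(35 - 32\right)\right) = - 57 \left(\frac{9}{11} + 3\right) = \left(-57\right) \frac{42}{11} = - \frac{2394}{11}$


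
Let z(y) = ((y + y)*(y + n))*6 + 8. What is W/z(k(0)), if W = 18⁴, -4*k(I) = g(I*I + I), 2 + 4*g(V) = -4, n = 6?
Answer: 1679616/587 ≈ 2861.4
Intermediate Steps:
g(V) = -3/2 (g(V) = -½ + (¼)*(-4) = -½ - 1 = -3/2)
k(I) = 3/8 (k(I) = -¼*(-3/2) = 3/8)
W = 104976
z(y) = 8 + 12*y*(6 + y) (z(y) = ((y + y)*(y + 6))*6 + 8 = ((2*y)*(6 + y))*6 + 8 = (2*y*(6 + y))*6 + 8 = 12*y*(6 + y) + 8 = 8 + 12*y*(6 + y))
W/z(k(0)) = 104976/(8 + 12*(3/8)² + 72*(3/8)) = 104976/(8 + 12*(9/64) + 27) = 104976/(8 + 27/16 + 27) = 104976/(587/16) = 104976*(16/587) = 1679616/587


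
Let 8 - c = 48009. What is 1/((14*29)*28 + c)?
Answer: -1/36633 ≈ -2.7298e-5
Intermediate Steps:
c = -48001 (c = 8 - 1*48009 = 8 - 48009 = -48001)
1/((14*29)*28 + c) = 1/((14*29)*28 - 48001) = 1/(406*28 - 48001) = 1/(11368 - 48001) = 1/(-36633) = -1/36633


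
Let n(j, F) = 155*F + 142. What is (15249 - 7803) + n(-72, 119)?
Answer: 26033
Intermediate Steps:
n(j, F) = 142 + 155*F
(15249 - 7803) + n(-72, 119) = (15249 - 7803) + (142 + 155*119) = 7446 + (142 + 18445) = 7446 + 18587 = 26033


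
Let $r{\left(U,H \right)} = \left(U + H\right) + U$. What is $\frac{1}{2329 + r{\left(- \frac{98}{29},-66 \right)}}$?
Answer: $\frac{29}{65431} \approx 0.00044322$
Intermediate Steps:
$r{\left(U,H \right)} = H + 2 U$ ($r{\left(U,H \right)} = \left(H + U\right) + U = H + 2 U$)
$\frac{1}{2329 + r{\left(- \frac{98}{29},-66 \right)}} = \frac{1}{2329 - \left(66 - 2 \left(- \frac{98}{29}\right)\right)} = \frac{1}{2329 - \left(66 - 2 \left(\left(-98\right) \frac{1}{29}\right)\right)} = \frac{1}{2329 + \left(-66 + 2 \left(- \frac{98}{29}\right)\right)} = \frac{1}{2329 - \frac{2110}{29}} = \frac{1}{\frac{65431}{29}} = \frac{29}{65431}$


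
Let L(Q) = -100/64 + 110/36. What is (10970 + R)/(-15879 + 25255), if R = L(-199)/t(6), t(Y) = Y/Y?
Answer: 1579895/1350144 ≈ 1.1702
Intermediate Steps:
L(Q) = 215/144 (L(Q) = -100*1/64 + 110*(1/36) = -25/16 + 55/18 = 215/144)
t(Y) = 1
R = 215/144 (R = (215/144)/1 = (215/144)*1 = 215/144 ≈ 1.4931)
(10970 + R)/(-15879 + 25255) = (10970 + 215/144)/(-15879 + 25255) = (1579895/144)/9376 = (1579895/144)*(1/9376) = 1579895/1350144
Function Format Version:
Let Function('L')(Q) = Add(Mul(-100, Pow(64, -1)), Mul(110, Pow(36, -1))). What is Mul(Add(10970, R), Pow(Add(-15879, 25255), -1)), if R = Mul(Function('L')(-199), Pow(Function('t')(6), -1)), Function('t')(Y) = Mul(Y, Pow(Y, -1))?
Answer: Rational(1579895, 1350144) ≈ 1.1702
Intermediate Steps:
Function('L')(Q) = Rational(215, 144) (Function('L')(Q) = Add(Mul(-100, Rational(1, 64)), Mul(110, Rational(1, 36))) = Add(Rational(-25, 16), Rational(55, 18)) = Rational(215, 144))
Function('t')(Y) = 1
R = Rational(215, 144) (R = Mul(Rational(215, 144), Pow(1, -1)) = Mul(Rational(215, 144), 1) = Rational(215, 144) ≈ 1.4931)
Mul(Add(10970, R), Pow(Add(-15879, 25255), -1)) = Mul(Add(10970, Rational(215, 144)), Pow(Add(-15879, 25255), -1)) = Mul(Rational(1579895, 144), Pow(9376, -1)) = Mul(Rational(1579895, 144), Rational(1, 9376)) = Rational(1579895, 1350144)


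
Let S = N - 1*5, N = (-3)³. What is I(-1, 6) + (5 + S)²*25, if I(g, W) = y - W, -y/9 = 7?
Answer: 18156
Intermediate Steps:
y = -63 (y = -9*7 = -63)
I(g, W) = -63 - W
N = -27
S = -32 (S = -27 - 1*5 = -27 - 5 = -32)
I(-1, 6) + (5 + S)²*25 = (-63 - 1*6) + (5 - 32)²*25 = (-63 - 6) + (-27)²*25 = -69 + 729*25 = -69 + 18225 = 18156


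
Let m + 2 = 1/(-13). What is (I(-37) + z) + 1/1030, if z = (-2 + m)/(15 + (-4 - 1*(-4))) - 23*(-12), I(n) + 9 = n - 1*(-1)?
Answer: 9268391/40170 ≈ 230.73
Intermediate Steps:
I(n) = -8 + n (I(n) = -9 + (n - 1*(-1)) = -9 + (n + 1) = -9 + (1 + n) = -8 + n)
m = -27/13 (m = -2 + 1/(-13) = -2 + 1*(-1/13) = -2 - 1/13 = -27/13 ≈ -2.0769)
z = 53767/195 (z = (-2 - 27/13)/(15 + (-4 - 1*(-4))) - 23*(-12) = -53/(13*(15 + (-4 + 4))) + 276 = -53/(13*(15 + 0)) + 276 = -53/13/15 + 276 = -53/13*1/15 + 276 = -53/195 + 276 = 53767/195 ≈ 275.73)
(I(-37) + z) + 1/1030 = ((-8 - 37) + 53767/195) + 1/1030 = (-45 + 53767/195) + 1/1030 = 44992/195 + 1/1030 = 9268391/40170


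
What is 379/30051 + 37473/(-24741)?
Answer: -124080476/82610199 ≈ -1.5020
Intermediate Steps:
379/30051 + 37473/(-24741) = 379*(1/30051) + 37473*(-1/24741) = 379/30051 - 12491/8247 = -124080476/82610199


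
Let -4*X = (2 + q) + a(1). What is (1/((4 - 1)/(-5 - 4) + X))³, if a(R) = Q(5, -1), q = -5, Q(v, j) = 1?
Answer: 216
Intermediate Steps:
a(R) = 1
X = ½ (X = -((2 - 5) + 1)/4 = -(-3 + 1)/4 = -¼*(-2) = ½ ≈ 0.50000)
(1/((4 - 1)/(-5 - 4) + X))³ = (1/((4 - 1)/(-5 - 4) + ½))³ = (1/(3/(-9) + ½))³ = (1/(3*(-⅑) + ½))³ = (1/(-⅓ + ½))³ = (1/(⅙))³ = 6³ = 216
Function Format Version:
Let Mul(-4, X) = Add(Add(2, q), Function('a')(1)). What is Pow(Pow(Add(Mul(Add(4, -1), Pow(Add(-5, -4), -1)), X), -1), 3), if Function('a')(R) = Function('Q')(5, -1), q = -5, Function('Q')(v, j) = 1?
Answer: 216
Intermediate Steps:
Function('a')(R) = 1
X = Rational(1, 2) (X = Mul(Rational(-1, 4), Add(Add(2, -5), 1)) = Mul(Rational(-1, 4), Add(-3, 1)) = Mul(Rational(-1, 4), -2) = Rational(1, 2) ≈ 0.50000)
Pow(Pow(Add(Mul(Add(4, -1), Pow(Add(-5, -4), -1)), X), -1), 3) = Pow(Pow(Add(Mul(Add(4, -1), Pow(Add(-5, -4), -1)), Rational(1, 2)), -1), 3) = Pow(Pow(Add(Mul(3, Pow(-9, -1)), Rational(1, 2)), -1), 3) = Pow(Pow(Add(Mul(3, Rational(-1, 9)), Rational(1, 2)), -1), 3) = Pow(Pow(Add(Rational(-1, 3), Rational(1, 2)), -1), 3) = Pow(Pow(Rational(1, 6), -1), 3) = Pow(6, 3) = 216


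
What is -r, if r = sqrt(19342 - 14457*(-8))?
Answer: -sqrt(134998) ≈ -367.42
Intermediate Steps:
r = sqrt(134998) (r = sqrt(19342 + 115656) = sqrt(134998) ≈ 367.42)
-r = -sqrt(134998)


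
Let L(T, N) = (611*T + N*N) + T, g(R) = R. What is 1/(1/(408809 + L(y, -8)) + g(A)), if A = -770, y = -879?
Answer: -129075/99387751 ≈ -0.0012987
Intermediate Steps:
L(T, N) = N**2 + 612*T (L(T, N) = (611*T + N**2) + T = (N**2 + 611*T) + T = N**2 + 612*T)
1/(1/(408809 + L(y, -8)) + g(A)) = 1/(1/(408809 + ((-8)**2 + 612*(-879))) - 770) = 1/(1/(408809 + (64 - 537948)) - 770) = 1/(1/(408809 - 537884) - 770) = 1/(1/(-129075) - 770) = 1/(-1/129075 - 770) = 1/(-99387751/129075) = -129075/99387751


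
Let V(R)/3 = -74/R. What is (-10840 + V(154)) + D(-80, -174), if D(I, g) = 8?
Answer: -834175/77 ≈ -10833.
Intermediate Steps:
V(R) = -222/R (V(R) = 3*(-74/R) = -222/R)
(-10840 + V(154)) + D(-80, -174) = (-10840 - 222/154) + 8 = (-10840 - 222*1/154) + 8 = (-10840 - 111/77) + 8 = -834791/77 + 8 = -834175/77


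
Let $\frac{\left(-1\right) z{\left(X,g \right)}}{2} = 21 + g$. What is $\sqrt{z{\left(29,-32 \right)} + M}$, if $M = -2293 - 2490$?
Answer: $69 i \approx 69.0 i$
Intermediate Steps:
$M = -4783$ ($M = -2293 - 2490 = -4783$)
$z{\left(X,g \right)} = -42 - 2 g$ ($z{\left(X,g \right)} = - 2 \left(21 + g\right) = -42 - 2 g$)
$\sqrt{z{\left(29,-32 \right)} + M} = \sqrt{\left(-42 - -64\right) - 4783} = \sqrt{\left(-42 + 64\right) - 4783} = \sqrt{22 - 4783} = \sqrt{-4761} = 69 i$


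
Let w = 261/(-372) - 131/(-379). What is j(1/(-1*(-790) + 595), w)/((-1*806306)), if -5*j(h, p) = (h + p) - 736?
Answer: -47928965229/262410110673800 ≈ -0.00018265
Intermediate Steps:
w = -16729/46996 (w = 261*(-1/372) - 131*(-1/379) = -87/124 + 131/379 = -16729/46996 ≈ -0.35597)
j(h, p) = 736/5 - h/5 - p/5 (j(h, p) = -((h + p) - 736)/5 = -(-736 + h + p)/5 = 736/5 - h/5 - p/5)
j(1/(-1*(-790) + 595), w)/((-1*806306)) = (736/5 - 1/(5*(-1*(-790) + 595)) - ⅕*(-16729/46996))/((-1*806306)) = (736/5 - 1/(5*(790 + 595)) + 16729/234980)/(-806306) = (736/5 - ⅕/1385 + 16729/234980)*(-1/806306) = (736/5 - ⅕*1/1385 + 16729/234980)*(-1/806306) = (736/5 - 1/6925 + 16729/234980)*(-1/806306) = (47928965229/325447300)*(-1/806306) = -47928965229/262410110673800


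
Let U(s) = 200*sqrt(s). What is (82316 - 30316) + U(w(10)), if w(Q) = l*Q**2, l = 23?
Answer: 52000 + 2000*sqrt(23) ≈ 61592.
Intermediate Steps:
w(Q) = 23*Q**2
(82316 - 30316) + U(w(10)) = (82316 - 30316) + 200*sqrt(23*10**2) = 52000 + 200*sqrt(23*100) = 52000 + 200*sqrt(2300) = 52000 + 200*(10*sqrt(23)) = 52000 + 2000*sqrt(23)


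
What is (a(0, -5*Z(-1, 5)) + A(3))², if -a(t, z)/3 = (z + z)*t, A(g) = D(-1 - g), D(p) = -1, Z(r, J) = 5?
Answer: 1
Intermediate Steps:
A(g) = -1
a(t, z) = -6*t*z (a(t, z) = -3*(z + z)*t = -3*2*z*t = -6*t*z)
(a(0, -5*Z(-1, 5)) + A(3))² = (-6*0*(-5*5) - 1)² = (-6*0*(-25) - 1)² = (0 - 1)² = (-1)² = 1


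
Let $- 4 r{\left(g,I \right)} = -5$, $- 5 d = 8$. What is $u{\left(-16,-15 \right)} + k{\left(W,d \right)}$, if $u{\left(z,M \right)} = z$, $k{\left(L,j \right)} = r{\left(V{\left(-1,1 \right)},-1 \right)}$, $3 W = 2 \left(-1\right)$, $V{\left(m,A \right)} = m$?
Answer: $- \frac{59}{4} \approx -14.75$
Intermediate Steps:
$d = - \frac{8}{5}$ ($d = \left(- \frac{1}{5}\right) 8 = - \frac{8}{5} \approx -1.6$)
$W = - \frac{2}{3}$ ($W = \frac{2 \left(-1\right)}{3} = \frac{1}{3} \left(-2\right) = - \frac{2}{3} \approx -0.66667$)
$r{\left(g,I \right)} = \frac{5}{4}$ ($r{\left(g,I \right)} = \left(- \frac{1}{4}\right) \left(-5\right) = \frac{5}{4}$)
$k{\left(L,j \right)} = \frac{5}{4}$
$u{\left(-16,-15 \right)} + k{\left(W,d \right)} = -16 + \frac{5}{4} = - \frac{59}{4}$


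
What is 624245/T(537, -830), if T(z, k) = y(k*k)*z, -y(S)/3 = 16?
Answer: -624245/25776 ≈ -24.218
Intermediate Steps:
y(S) = -48 (y(S) = -3*16 = -48)
T(z, k) = -48*z
624245/T(537, -830) = 624245/((-48*537)) = 624245/(-25776) = 624245*(-1/25776) = -624245/25776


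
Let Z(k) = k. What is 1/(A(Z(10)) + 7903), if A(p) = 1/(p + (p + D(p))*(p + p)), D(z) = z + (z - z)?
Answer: 410/3240231 ≈ 0.00012653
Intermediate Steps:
D(z) = z (D(z) = z + 0 = z)
A(p) = 1/(p + 4*p**2) (A(p) = 1/(p + (p + p)*(p + p)) = 1/(p + (2*p)*(2*p)) = 1/(p + 4*p**2))
1/(A(Z(10)) + 7903) = 1/(1/(10*(1 + 4*10)) + 7903) = 1/(1/(10*(1 + 40)) + 7903) = 1/((1/10)/41 + 7903) = 1/((1/10)*(1/41) + 7903) = 1/(1/410 + 7903) = 1/(3240231/410) = 410/3240231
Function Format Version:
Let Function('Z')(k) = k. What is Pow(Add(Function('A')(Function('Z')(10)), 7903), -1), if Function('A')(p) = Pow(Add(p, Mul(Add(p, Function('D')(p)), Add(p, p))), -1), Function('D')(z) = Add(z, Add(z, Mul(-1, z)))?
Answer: Rational(410, 3240231) ≈ 0.00012653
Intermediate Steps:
Function('D')(z) = z (Function('D')(z) = Add(z, 0) = z)
Function('A')(p) = Pow(Add(p, Mul(4, Pow(p, 2))), -1) (Function('A')(p) = Pow(Add(p, Mul(Add(p, p), Add(p, p))), -1) = Pow(Add(p, Mul(Mul(2, p), Mul(2, p))), -1) = Pow(Add(p, Mul(4, Pow(p, 2))), -1))
Pow(Add(Function('A')(Function('Z')(10)), 7903), -1) = Pow(Add(Mul(Pow(10, -1), Pow(Add(1, Mul(4, 10)), -1)), 7903), -1) = Pow(Add(Mul(Rational(1, 10), Pow(Add(1, 40), -1)), 7903), -1) = Pow(Add(Mul(Rational(1, 10), Pow(41, -1)), 7903), -1) = Pow(Add(Mul(Rational(1, 10), Rational(1, 41)), 7903), -1) = Pow(Add(Rational(1, 410), 7903), -1) = Pow(Rational(3240231, 410), -1) = Rational(410, 3240231)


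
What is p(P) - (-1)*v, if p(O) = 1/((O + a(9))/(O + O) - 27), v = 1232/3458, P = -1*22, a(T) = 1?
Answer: 91828/288249 ≈ 0.31857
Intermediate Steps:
P = -22
v = 88/247 (v = 1232*(1/3458) = 88/247 ≈ 0.35628)
p(O) = 1/(-27 + (1 + O)/(2*O)) (p(O) = 1/((O + 1)/(O + O) - 27) = 1/((1 + O)/((2*O)) - 27) = 1/((1 + O)*(1/(2*O)) - 27) = 1/((1 + O)/(2*O) - 27) = 1/(-27 + (1 + O)/(2*O)))
p(P) - (-1)*v = -2*(-22)/(-1 + 53*(-22)) - (-1)*88/247 = -2*(-22)/(-1 - 1166) - 1*(-88/247) = -2*(-22)/(-1167) + 88/247 = -2*(-22)*(-1/1167) + 88/247 = -44/1167 + 88/247 = 91828/288249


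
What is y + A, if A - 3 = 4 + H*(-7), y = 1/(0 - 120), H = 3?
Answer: -1681/120 ≈ -14.008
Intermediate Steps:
y = -1/120 (y = 1/(-120) = -1/120 ≈ -0.0083333)
A = -14 (A = 3 + (4 + 3*(-7)) = 3 + (4 - 21) = 3 - 17 = -14)
y + A = -1/120 - 14 = -1681/120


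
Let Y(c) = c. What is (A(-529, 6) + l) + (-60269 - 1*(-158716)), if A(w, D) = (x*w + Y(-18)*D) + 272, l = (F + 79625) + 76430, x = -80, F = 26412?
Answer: 323398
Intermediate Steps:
l = 182467 (l = (26412 + 79625) + 76430 = 106037 + 76430 = 182467)
A(w, D) = 272 - 80*w - 18*D (A(w, D) = (-80*w - 18*D) + 272 = 272 - 80*w - 18*D)
(A(-529, 6) + l) + (-60269 - 1*(-158716)) = ((272 - 80*(-529) - 18*6) + 182467) + (-60269 - 1*(-158716)) = ((272 + 42320 - 108) + 182467) + (-60269 + 158716) = (42484 + 182467) + 98447 = 224951 + 98447 = 323398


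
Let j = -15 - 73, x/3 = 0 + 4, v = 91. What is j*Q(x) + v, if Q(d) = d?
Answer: -965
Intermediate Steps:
x = 12 (x = 3*(0 + 4) = 3*4 = 12)
j = -88
j*Q(x) + v = -88*12 + 91 = -1056 + 91 = -965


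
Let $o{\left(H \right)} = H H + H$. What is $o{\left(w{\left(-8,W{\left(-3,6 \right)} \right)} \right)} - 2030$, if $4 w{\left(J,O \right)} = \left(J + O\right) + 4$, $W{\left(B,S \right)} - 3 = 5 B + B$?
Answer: $- \frac{32195}{16} \approx -2012.2$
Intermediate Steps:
$W{\left(B,S \right)} = 3 + 6 B$ ($W{\left(B,S \right)} = 3 + \left(5 B + B\right) = 3 + 6 B$)
$w{\left(J,O \right)} = 1 + \frac{J}{4} + \frac{O}{4}$ ($w{\left(J,O \right)} = \frac{\left(J + O\right) + 4}{4} = \frac{4 + J + O}{4} = 1 + \frac{J}{4} + \frac{O}{4}$)
$o{\left(H \right)} = H + H^{2}$ ($o{\left(H \right)} = H^{2} + H = H + H^{2}$)
$o{\left(w{\left(-8,W{\left(-3,6 \right)} \right)} \right)} - 2030 = \left(1 + \frac{1}{4} \left(-8\right) + \frac{3 + 6 \left(-3\right)}{4}\right) \left(1 + \left(1 + \frac{1}{4} \left(-8\right) + \frac{3 + 6 \left(-3\right)}{4}\right)\right) - 2030 = \left(1 - 2 + \frac{3 - 18}{4}\right) \left(1 + \left(1 - 2 + \frac{3 - 18}{4}\right)\right) - 2030 = \left(1 - 2 + \frac{1}{4} \left(-15\right)\right) \left(1 + \left(1 - 2 + \frac{1}{4} \left(-15\right)\right)\right) - 2030 = \left(1 - 2 - \frac{15}{4}\right) \left(1 - \frac{19}{4}\right) - 2030 = - \frac{19 \left(1 - \frac{19}{4}\right)}{4} - 2030 = \left(- \frac{19}{4}\right) \left(- \frac{15}{4}\right) - 2030 = \frac{285}{16} - 2030 = - \frac{32195}{16}$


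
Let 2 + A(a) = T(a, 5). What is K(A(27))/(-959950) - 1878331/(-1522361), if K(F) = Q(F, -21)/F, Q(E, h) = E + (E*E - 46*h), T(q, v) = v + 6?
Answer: 2704387829639/2192085662925 ≈ 1.2337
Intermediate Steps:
T(q, v) = 6 + v
Q(E, h) = E + E**2 - 46*h (Q(E, h) = E + (E**2 - 46*h) = E + E**2 - 46*h)
A(a) = 9 (A(a) = -2 + (6 + 5) = -2 + 11 = 9)
K(F) = (966 + F + F**2)/F (K(F) = (F + F**2 - 46*(-21))/F = (F + F**2 + 966)/F = (966 + F + F**2)/F)
K(A(27))/(-959950) - 1878331/(-1522361) = (1 + 9 + 966/9)/(-959950) - 1878331/(-1522361) = (1 + 9 + 966*(1/9))*(-1/959950) - 1878331*(-1/1522361) = (1 + 9 + 322/3)*(-1/959950) + 1878331/1522361 = (352/3)*(-1/959950) + 1878331/1522361 = -176/1439925 + 1878331/1522361 = 2704387829639/2192085662925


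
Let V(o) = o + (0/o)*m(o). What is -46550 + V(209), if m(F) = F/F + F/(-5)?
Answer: -46341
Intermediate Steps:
m(F) = 1 - F/5 (m(F) = 1 + F*(-1/5) = 1 - F/5)
V(o) = o (V(o) = o + (0/o)*(1 - o/5) = o + 0*(1 - o/5) = o + 0 = o)
-46550 + V(209) = -46550 + 209 = -46341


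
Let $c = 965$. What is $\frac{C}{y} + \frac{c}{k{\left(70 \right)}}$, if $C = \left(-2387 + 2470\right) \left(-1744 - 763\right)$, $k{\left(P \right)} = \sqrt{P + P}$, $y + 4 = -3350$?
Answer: $\frac{208081}{3354} + \frac{193 \sqrt{35}}{14} \approx 143.6$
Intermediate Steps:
$y = -3354$ ($y = -4 - 3350 = -3354$)
$k{\left(P \right)} = \sqrt{2} \sqrt{P}$ ($k{\left(P \right)} = \sqrt{2 P} = \sqrt{2} \sqrt{P}$)
$C = -208081$ ($C = 83 \left(-2507\right) = -208081$)
$\frac{C}{y} + \frac{c}{k{\left(70 \right)}} = - \frac{208081}{-3354} + \frac{965}{\sqrt{2} \sqrt{70}} = \left(-208081\right) \left(- \frac{1}{3354}\right) + \frac{965}{2 \sqrt{35}} = \frac{208081}{3354} + 965 \frac{\sqrt{35}}{70} = \frac{208081}{3354} + \frac{193 \sqrt{35}}{14}$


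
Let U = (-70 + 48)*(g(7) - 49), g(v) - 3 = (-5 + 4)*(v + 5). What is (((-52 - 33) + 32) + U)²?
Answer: 1495729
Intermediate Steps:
g(v) = -2 - v (g(v) = 3 + (-5 + 4)*(v + 5) = 3 - (5 + v) = 3 + (-5 - v) = -2 - v)
U = 1276 (U = (-70 + 48)*((-2 - 1*7) - 49) = -22*((-2 - 7) - 49) = -22*(-9 - 49) = -22*(-58) = 1276)
(((-52 - 33) + 32) + U)² = (((-52 - 33) + 32) + 1276)² = ((-85 + 32) + 1276)² = (-53 + 1276)² = 1223² = 1495729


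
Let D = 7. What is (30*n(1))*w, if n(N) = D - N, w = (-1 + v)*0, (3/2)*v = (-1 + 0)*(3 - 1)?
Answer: 0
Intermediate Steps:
v = -4/3 (v = 2*((-1 + 0)*(3 - 1))/3 = 2*(-1*2)/3 = (⅔)*(-2) = -4/3 ≈ -1.3333)
w = 0 (w = (-1 - 4/3)*0 = -7/3*0 = 0)
n(N) = 7 - N
(30*n(1))*w = (30*(7 - 1*1))*0 = (30*(7 - 1))*0 = (30*6)*0 = 180*0 = 0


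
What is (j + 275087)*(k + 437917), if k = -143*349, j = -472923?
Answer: -76762346360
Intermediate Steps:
k = -49907
(j + 275087)*(k + 437917) = (-472923 + 275087)*(-49907 + 437917) = -197836*388010 = -76762346360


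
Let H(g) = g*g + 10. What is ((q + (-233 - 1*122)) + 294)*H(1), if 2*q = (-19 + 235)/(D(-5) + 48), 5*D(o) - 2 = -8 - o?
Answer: -154429/239 ≈ -646.15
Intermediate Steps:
D(o) = -6/5 - o/5 (D(o) = 2/5 + (-8 - o)/5 = 2/5 + (-8/5 - o/5) = -6/5 - o/5)
H(g) = 10 + g**2 (H(g) = g**2 + 10 = 10 + g**2)
q = 540/239 (q = ((-19 + 235)/((-6/5 - 1/5*(-5)) + 48))/2 = (216/((-6/5 + 1) + 48))/2 = (216/(-1/5 + 48))/2 = (216/(239/5))/2 = (216*(5/239))/2 = (1/2)*(1080/239) = 540/239 ≈ 2.2594)
((q + (-233 - 1*122)) + 294)*H(1) = ((540/239 + (-233 - 1*122)) + 294)*(10 + 1**2) = ((540/239 + (-233 - 122)) + 294)*(10 + 1) = ((540/239 - 355) + 294)*11 = (-84305/239 + 294)*11 = -14039/239*11 = -154429/239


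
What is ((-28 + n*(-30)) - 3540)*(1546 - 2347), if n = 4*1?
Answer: 2954088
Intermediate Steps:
n = 4
((-28 + n*(-30)) - 3540)*(1546 - 2347) = ((-28 + 4*(-30)) - 3540)*(1546 - 2347) = ((-28 - 120) - 3540)*(-801) = (-148 - 3540)*(-801) = -3688*(-801) = 2954088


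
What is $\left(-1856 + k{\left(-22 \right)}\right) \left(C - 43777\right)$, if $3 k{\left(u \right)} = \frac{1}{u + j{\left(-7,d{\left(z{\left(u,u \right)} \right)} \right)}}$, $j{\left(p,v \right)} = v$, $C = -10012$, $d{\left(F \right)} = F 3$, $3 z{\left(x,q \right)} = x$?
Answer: $\frac{13177928477}{132} \approx 9.9833 \cdot 10^{7}$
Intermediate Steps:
$z{\left(x,q \right)} = \frac{x}{3}$
$d{\left(F \right)} = 3 F$
$k{\left(u \right)} = \frac{1}{6 u}$ ($k{\left(u \right)} = \frac{1}{3 \left(u + 3 \frac{u}{3}\right)} = \frac{1}{3 \left(u + u\right)} = \frac{1}{3 \cdot 2 u} = \frac{\frac{1}{2} \frac{1}{u}}{3} = \frac{1}{6 u}$)
$\left(-1856 + k{\left(-22 \right)}\right) \left(C - 43777\right) = \left(-1856 + \frac{1}{6 \left(-22\right)}\right) \left(-10012 - 43777\right) = \left(-1856 + \frac{1}{6} \left(- \frac{1}{22}\right)\right) \left(-53789\right) = \left(-1856 - \frac{1}{132}\right) \left(-53789\right) = \left(- \frac{244993}{132}\right) \left(-53789\right) = \frac{13177928477}{132}$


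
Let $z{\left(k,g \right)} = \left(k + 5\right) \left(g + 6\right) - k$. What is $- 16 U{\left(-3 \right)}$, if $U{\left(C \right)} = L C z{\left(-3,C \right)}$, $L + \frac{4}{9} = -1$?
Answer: $-624$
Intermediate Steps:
$L = - \frac{13}{9}$ ($L = - \frac{4}{9} - 1 = - \frac{13}{9} \approx -1.4444$)
$z{\left(k,g \right)} = - k + \left(5 + k\right) \left(6 + g\right)$ ($z{\left(k,g \right)} = \left(5 + k\right) \left(6 + g\right) - k = - k + \left(5 + k\right) \left(6 + g\right)$)
$U{\left(C \right)} = - \frac{13 C \left(15 + 2 C\right)}{9}$ ($U{\left(C \right)} = - \frac{13 C}{9} \left(30 + 5 C + 5 \left(-3\right) + C \left(-3\right)\right) = - \frac{13 C}{9} \left(30 + 5 C - 15 - 3 C\right) = - \frac{13 C}{9} \left(15 + 2 C\right) = - \frac{13 C \left(15 + 2 C\right)}{9}$)
$- 16 U{\left(-3 \right)} = - 16 \left(\left(- \frac{13}{9}\right) \left(-3\right) \left(15 + 2 \left(-3\right)\right)\right) = - 16 \left(\left(- \frac{13}{9}\right) \left(-3\right) \left(15 - 6\right)\right) = - 16 \left(\left(- \frac{13}{9}\right) \left(-3\right) 9\right) = \left(-16\right) 39 = -624$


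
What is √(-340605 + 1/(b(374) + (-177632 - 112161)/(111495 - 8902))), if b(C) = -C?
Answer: 2*I*√5090555457448185561/7731915 ≈ 583.61*I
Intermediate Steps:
√(-340605 + 1/(b(374) + (-177632 - 112161)/(111495 - 8902))) = √(-340605 + 1/(-1*374 + (-177632 - 112161)/(111495 - 8902))) = √(-340605 + 1/(-374 - 289793/102593)) = √(-340605 + 1/(-38659575/102593)) = √(-340605 - 102593/38659575) = √(-13167644645468/38659575) = 2*I*√5090555457448185561/7731915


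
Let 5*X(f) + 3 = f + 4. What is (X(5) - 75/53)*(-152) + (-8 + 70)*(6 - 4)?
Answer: 41524/265 ≈ 156.69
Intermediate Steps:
X(f) = 1/5 + f/5 (X(f) = -3/5 + (f + 4)/5 = -3/5 + (4 + f)/5 = -3/5 + (4/5 + f/5) = 1/5 + f/5)
(X(5) - 75/53)*(-152) + (-8 + 70)*(6 - 4) = ((1/5 + (1/5)*5) - 75/53)*(-152) + (-8 + 70)*(6 - 4) = ((1/5 + 1) - 75/53)*(-152) + 62*2 = (6/5 - 1*75/53)*(-152) + 124 = (6/5 - 75/53)*(-152) + 124 = -57/265*(-152) + 124 = 8664/265 + 124 = 41524/265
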